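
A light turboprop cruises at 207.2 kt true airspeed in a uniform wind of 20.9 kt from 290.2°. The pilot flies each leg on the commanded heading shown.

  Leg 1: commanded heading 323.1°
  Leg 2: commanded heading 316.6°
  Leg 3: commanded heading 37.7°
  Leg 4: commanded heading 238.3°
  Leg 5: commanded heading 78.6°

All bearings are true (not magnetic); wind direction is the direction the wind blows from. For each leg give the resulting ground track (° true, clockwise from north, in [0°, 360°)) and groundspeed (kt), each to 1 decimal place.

Leg 1: track=326.5°, groundspeed=190.0 kt
Leg 2: track=319.4°, groundspeed=188.7 kt
Leg 3: track=43.0°, groundspeed=214.4 kt
Leg 4: track=233.5°, groundspeed=195.0 kt
Leg 5: track=81.4°, groundspeed=225.3 kt

Leg 1: heading 323.1°; drift +3.4° → track 326.5°, groundspeed 190.0 kt
Leg 2: heading 316.6°; drift +2.8° → track 319.4°, groundspeed 188.7 kt
Leg 3: heading 37.7°; drift +5.3° → track 43.0°, groundspeed 214.4 kt
Leg 4: heading 238.3°; drift -4.8° → track 233.5°, groundspeed 195.0 kt
Leg 5: heading 78.6°; drift +2.8° → track 81.4°, groundspeed 225.3 kt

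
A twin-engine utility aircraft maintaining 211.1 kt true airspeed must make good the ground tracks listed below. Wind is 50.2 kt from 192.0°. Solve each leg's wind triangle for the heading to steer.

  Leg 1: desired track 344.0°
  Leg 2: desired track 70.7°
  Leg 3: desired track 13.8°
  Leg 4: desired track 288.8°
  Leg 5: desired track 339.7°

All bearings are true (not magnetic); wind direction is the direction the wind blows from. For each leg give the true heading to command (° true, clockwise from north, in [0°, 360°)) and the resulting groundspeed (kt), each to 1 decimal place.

Leg 1: desired track 344.0°; wind correction -6.4° → command heading 337.6°, groundspeed 254.1 kt
Leg 2: desired track 70.7°; wind correction +11.7° → command heading 82.4°, groundspeed 232.8 kt
Leg 3: desired track 13.8°; wind correction +0.4° → command heading 14.2°, groundspeed 261.3 kt
Leg 4: desired track 288.8°; wind correction -13.7° → command heading 275.1°, groundspeed 211.1 kt
Leg 5: desired track 339.7°; wind correction -7.3° → command heading 332.4°, groundspeed 251.8 kt

Leg 1: heading=337.6°, groundspeed=254.1 kt
Leg 2: heading=82.4°, groundspeed=232.8 kt
Leg 3: heading=14.2°, groundspeed=261.3 kt
Leg 4: heading=275.1°, groundspeed=211.1 kt
Leg 5: heading=332.4°, groundspeed=251.8 kt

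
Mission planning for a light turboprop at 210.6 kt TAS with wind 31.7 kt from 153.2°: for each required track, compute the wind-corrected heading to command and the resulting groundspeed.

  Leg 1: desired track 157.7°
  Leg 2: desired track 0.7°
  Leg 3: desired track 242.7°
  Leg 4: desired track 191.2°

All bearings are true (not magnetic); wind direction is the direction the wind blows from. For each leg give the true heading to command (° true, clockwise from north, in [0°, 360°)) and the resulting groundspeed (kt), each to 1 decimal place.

Leg 1: desired track 157.7°; wind correction -0.7° → command heading 157.0°, groundspeed 179.0 kt
Leg 2: desired track 0.7°; wind correction +4.0° → command heading 4.7°, groundspeed 238.2 kt
Leg 3: desired track 242.7°; wind correction -8.7° → command heading 234.0°, groundspeed 207.9 kt
Leg 4: desired track 191.2°; wind correction -5.3° → command heading 185.9°, groundspeed 184.7 kt

Leg 1: heading=157.0°, groundspeed=179.0 kt
Leg 2: heading=4.7°, groundspeed=238.2 kt
Leg 3: heading=234.0°, groundspeed=207.9 kt
Leg 4: heading=185.9°, groundspeed=184.7 kt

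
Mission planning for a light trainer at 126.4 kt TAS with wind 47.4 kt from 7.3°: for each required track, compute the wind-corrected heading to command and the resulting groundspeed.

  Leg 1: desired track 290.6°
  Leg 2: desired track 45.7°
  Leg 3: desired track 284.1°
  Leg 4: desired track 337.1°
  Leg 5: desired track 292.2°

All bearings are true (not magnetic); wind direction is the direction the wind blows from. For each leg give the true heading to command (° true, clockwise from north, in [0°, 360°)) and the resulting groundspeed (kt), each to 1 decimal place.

Leg 1: heading=312.0°, groundspeed=106.8 kt
Leg 2: heading=32.2°, groundspeed=85.8 kt
Leg 3: heading=306.0°, groundspeed=111.7 kt
Leg 4: heading=348.0°, groundspeed=83.2 kt
Leg 5: heading=313.4°, groundspeed=105.6 kt

Leg 1: desired track 290.6°; wind correction +21.4° → command heading 312.0°, groundspeed 106.8 kt
Leg 2: desired track 45.7°; wind correction -13.5° → command heading 32.2°, groundspeed 85.8 kt
Leg 3: desired track 284.1°; wind correction +21.9° → command heading 306.0°, groundspeed 111.7 kt
Leg 4: desired track 337.1°; wind correction +10.9° → command heading 348.0°, groundspeed 83.2 kt
Leg 5: desired track 292.2°; wind correction +21.2° → command heading 313.4°, groundspeed 105.6 kt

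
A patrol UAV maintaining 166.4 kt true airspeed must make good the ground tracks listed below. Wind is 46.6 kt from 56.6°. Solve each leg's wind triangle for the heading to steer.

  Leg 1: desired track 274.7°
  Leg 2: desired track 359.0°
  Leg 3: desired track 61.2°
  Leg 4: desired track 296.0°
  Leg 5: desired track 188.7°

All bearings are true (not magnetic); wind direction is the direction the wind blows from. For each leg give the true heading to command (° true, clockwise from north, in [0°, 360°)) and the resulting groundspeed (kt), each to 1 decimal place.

Leg 1: desired track 274.7°; wind correction +10.0° → command heading 284.7°, groundspeed 200.6 kt
Leg 2: desired track 359.0°; wind correction +13.7° → command heading 12.7°, groundspeed 136.7 kt
Leg 3: desired track 61.2°; wind correction -1.3° → command heading 59.9°, groundspeed 119.9 kt
Leg 4: desired track 296.0°; wind correction +13.9° → command heading 309.9°, groundspeed 185.2 kt
Leg 5: desired track 188.7°; wind correction -12.0° → command heading 176.7°, groundspeed 194.0 kt

Leg 1: heading=284.7°, groundspeed=200.6 kt
Leg 2: heading=12.7°, groundspeed=136.7 kt
Leg 3: heading=59.9°, groundspeed=119.9 kt
Leg 4: heading=309.9°, groundspeed=185.2 kt
Leg 5: heading=176.7°, groundspeed=194.0 kt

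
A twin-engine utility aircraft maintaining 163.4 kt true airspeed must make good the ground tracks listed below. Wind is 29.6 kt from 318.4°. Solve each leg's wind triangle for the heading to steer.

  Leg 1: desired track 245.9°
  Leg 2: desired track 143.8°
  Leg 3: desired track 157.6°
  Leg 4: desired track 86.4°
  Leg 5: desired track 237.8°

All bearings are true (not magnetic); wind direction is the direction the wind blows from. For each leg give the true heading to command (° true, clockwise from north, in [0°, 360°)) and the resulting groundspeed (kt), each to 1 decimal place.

Leg 1: desired track 245.9°; wind correction +9.9° → command heading 255.8°, groundspeed 152.0 kt
Leg 2: desired track 143.8°; wind correction +1.0° → command heading 144.8°, groundspeed 192.8 kt
Leg 3: desired track 157.6°; wind correction +3.4° → command heading 161.0°, groundspeed 191.1 kt
Leg 4: desired track 86.4°; wind correction -8.2° → command heading 78.2°, groundspeed 180.0 kt
Leg 5: desired track 237.8°; wind correction +10.3° → command heading 248.1°, groundspeed 155.9 kt

Leg 1: heading=255.8°, groundspeed=152.0 kt
Leg 2: heading=144.8°, groundspeed=192.8 kt
Leg 3: heading=161.0°, groundspeed=191.1 kt
Leg 4: heading=78.2°, groundspeed=180.0 kt
Leg 5: heading=248.1°, groundspeed=155.9 kt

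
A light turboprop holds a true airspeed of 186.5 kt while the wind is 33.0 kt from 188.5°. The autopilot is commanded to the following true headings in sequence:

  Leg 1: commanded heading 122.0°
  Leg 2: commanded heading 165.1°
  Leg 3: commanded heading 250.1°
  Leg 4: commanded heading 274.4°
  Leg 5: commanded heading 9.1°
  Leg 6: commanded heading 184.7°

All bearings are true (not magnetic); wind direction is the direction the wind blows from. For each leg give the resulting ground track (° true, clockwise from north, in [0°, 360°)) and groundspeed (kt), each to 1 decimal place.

Leg 1: track=112.1°, groundspeed=176.0 kt
Leg 2: track=160.3°, groundspeed=156.8 kt
Leg 3: track=259.7°, groundspeed=173.3 kt
Leg 4: track=284.5°, groundspeed=187.1 kt
Leg 5: track=9.0°, groundspeed=219.5 kt
Leg 6: track=183.9°, groundspeed=153.6 kt

Leg 1: heading 122.0°; drift -9.9° → track 112.1°, groundspeed 176.0 kt
Leg 2: heading 165.1°; drift -4.8° → track 160.3°, groundspeed 156.8 kt
Leg 3: heading 250.1°; drift +9.6° → track 259.7°, groundspeed 173.3 kt
Leg 4: heading 274.4°; drift +10.1° → track 284.5°, groundspeed 187.1 kt
Leg 5: heading 9.1°; drift -0.1° → track 9.0°, groundspeed 219.5 kt
Leg 6: heading 184.7°; drift -0.8° → track 183.9°, groundspeed 153.6 kt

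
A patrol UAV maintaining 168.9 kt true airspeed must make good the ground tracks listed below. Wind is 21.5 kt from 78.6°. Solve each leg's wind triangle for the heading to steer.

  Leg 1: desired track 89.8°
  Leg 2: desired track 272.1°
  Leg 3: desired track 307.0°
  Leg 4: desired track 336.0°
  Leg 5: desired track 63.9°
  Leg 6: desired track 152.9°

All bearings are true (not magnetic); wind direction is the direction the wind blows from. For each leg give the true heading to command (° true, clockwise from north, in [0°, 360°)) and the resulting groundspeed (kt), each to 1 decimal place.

Leg 1: desired track 89.8°; wind correction -1.4° → command heading 88.4°, groundspeed 147.8 kt
Leg 2: desired track 272.1°; wind correction +1.7° → command heading 273.8°, groundspeed 189.7 kt
Leg 3: desired track 307.0°; wind correction +5.5° → command heading 312.5°, groundspeed 182.4 kt
Leg 4: desired track 336.0°; wind correction +7.1° → command heading 343.1°, groundspeed 172.3 kt
Leg 5: desired track 63.9°; wind correction +1.9° → command heading 65.8°, groundspeed 148.0 kt
Leg 6: desired track 152.9°; wind correction -7.0° → command heading 145.9°, groundspeed 161.8 kt

Leg 1: heading=88.4°, groundspeed=147.8 kt
Leg 2: heading=273.8°, groundspeed=189.7 kt
Leg 3: heading=312.5°, groundspeed=182.4 kt
Leg 4: heading=343.1°, groundspeed=172.3 kt
Leg 5: heading=65.8°, groundspeed=148.0 kt
Leg 6: heading=145.9°, groundspeed=161.8 kt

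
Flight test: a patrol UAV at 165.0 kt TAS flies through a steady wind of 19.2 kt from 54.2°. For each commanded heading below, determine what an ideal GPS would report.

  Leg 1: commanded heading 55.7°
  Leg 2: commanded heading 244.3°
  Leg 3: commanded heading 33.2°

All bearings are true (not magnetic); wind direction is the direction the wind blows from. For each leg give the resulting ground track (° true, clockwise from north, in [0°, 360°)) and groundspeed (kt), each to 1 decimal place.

Leg 1: track=55.9°, groundspeed=145.8 kt
Leg 2: track=243.3°, groundspeed=183.9 kt
Leg 3: track=30.5°, groundspeed=147.2 kt

Leg 1: heading 55.7°; drift +0.2° → track 55.9°, groundspeed 145.8 kt
Leg 2: heading 244.3°; drift -1.0° → track 243.3°, groundspeed 183.9 kt
Leg 3: heading 33.2°; drift -2.7° → track 30.5°, groundspeed 147.2 kt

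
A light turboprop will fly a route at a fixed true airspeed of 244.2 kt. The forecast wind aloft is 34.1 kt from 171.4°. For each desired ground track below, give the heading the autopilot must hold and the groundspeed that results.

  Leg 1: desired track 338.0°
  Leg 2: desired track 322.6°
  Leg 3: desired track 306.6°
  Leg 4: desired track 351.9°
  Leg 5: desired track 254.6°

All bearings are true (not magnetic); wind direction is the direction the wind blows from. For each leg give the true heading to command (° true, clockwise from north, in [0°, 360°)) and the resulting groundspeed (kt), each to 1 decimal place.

Leg 1: desired track 338.0°; wind correction -1.9° → command heading 336.1°, groundspeed 277.2 kt
Leg 2: desired track 322.6°; wind correction -3.9° → command heading 318.7°, groundspeed 273.5 kt
Leg 3: desired track 306.6°; wind correction -5.6° → command heading 301.0°, groundspeed 267.2 kt
Leg 4: desired track 351.9°; wind correction +0.1° → command heading 352.0°, groundspeed 278.3 kt
Leg 5: desired track 254.6°; wind correction -8.0° → command heading 246.6°, groundspeed 237.8 kt

Leg 1: heading=336.1°, groundspeed=277.2 kt
Leg 2: heading=318.7°, groundspeed=273.5 kt
Leg 3: heading=301.0°, groundspeed=267.2 kt
Leg 4: heading=352.0°, groundspeed=278.3 kt
Leg 5: heading=246.6°, groundspeed=237.8 kt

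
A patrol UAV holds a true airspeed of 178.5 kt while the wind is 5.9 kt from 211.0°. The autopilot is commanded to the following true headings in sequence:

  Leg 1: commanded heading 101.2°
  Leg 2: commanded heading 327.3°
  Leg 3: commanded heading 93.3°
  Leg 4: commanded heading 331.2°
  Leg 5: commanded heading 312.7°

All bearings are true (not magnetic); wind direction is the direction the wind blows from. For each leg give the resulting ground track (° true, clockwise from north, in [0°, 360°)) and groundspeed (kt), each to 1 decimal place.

Leg 1: heading 101.2°; drift -1.8° → track 99.4°, groundspeed 180.6 kt
Leg 2: heading 327.3°; drift +1.7° → track 329.0°, groundspeed 181.2 kt
Leg 3: heading 93.3°; drift -1.7° → track 91.6°, groundspeed 181.3 kt
Leg 4: heading 331.2°; drift +1.6° → track 332.8°, groundspeed 181.5 kt
Leg 5: heading 312.7°; drift +1.8° → track 314.5°, groundspeed 179.8 kt

Leg 1: track=99.4°, groundspeed=180.6 kt
Leg 2: track=329.0°, groundspeed=181.2 kt
Leg 3: track=91.6°, groundspeed=181.3 kt
Leg 4: track=332.8°, groundspeed=181.5 kt
Leg 5: track=314.5°, groundspeed=179.8 kt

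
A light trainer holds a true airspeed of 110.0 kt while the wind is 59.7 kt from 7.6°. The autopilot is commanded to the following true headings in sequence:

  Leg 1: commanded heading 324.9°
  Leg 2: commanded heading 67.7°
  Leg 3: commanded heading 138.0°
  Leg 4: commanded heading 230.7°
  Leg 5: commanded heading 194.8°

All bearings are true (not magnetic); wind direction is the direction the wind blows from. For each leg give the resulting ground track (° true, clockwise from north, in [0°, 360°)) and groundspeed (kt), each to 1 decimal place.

Leg 1: heading 324.9°; drift -31.5° → track 293.4°, groundspeed 77.5 kt
Leg 2: heading 67.7°; drift +32.8° → track 100.5°, groundspeed 95.5 kt
Leg 3: heading 138.0°; drift +17.0° → track 155.0°, groundspeed 155.5 kt
Leg 4: heading 230.7°; drift -14.9° → track 215.8°, groundspeed 158.9 kt
Leg 5: heading 194.8°; drift -2.5° → track 192.3°, groundspeed 169.4 kt

Leg 1: track=293.4°, groundspeed=77.5 kt
Leg 2: track=100.5°, groundspeed=95.5 kt
Leg 3: track=155.0°, groundspeed=155.5 kt
Leg 4: track=215.8°, groundspeed=158.9 kt
Leg 5: track=192.3°, groundspeed=169.4 kt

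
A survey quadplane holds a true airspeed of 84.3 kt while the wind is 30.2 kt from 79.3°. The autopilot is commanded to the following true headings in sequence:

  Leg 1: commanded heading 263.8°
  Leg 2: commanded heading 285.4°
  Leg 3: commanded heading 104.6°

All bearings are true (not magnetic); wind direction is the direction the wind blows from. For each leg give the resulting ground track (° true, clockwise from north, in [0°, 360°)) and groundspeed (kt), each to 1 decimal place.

Leg 1: track=262.6°, groundspeed=114.4 kt
Leg 2: track=278.6°, groundspeed=112.2 kt
Leg 3: track=117.4°, groundspeed=58.4 kt

Leg 1: heading 263.8°; drift -1.2° → track 262.6°, groundspeed 114.4 kt
Leg 2: heading 285.4°; drift -6.8° → track 278.6°, groundspeed 112.2 kt
Leg 3: heading 104.6°; drift +12.8° → track 117.4°, groundspeed 58.4 kt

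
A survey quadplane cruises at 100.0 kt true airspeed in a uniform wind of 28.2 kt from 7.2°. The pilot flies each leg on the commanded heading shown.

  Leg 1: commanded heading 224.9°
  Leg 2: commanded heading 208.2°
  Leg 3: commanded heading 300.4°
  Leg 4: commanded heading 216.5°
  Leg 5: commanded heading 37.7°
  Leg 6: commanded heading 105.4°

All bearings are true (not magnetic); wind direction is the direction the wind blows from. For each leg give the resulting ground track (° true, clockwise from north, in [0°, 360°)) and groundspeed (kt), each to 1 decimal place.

Leg 1: track=216.9°, groundspeed=123.5 kt
Leg 2: track=203.6°, groundspeed=126.7 kt
Leg 3: track=284.1°, groundspeed=92.6 kt
Leg 4: track=210.2°, groundspeed=125.4 kt
Leg 5: track=48.4°, groundspeed=77.0 kt
Leg 6: track=120.4°, groundspeed=107.7 kt

Leg 1: heading 224.9°; drift -8.0° → track 216.9°, groundspeed 123.5 kt
Leg 2: heading 208.2°; drift -4.6° → track 203.6°, groundspeed 126.7 kt
Leg 3: heading 300.4°; drift -16.3° → track 284.1°, groundspeed 92.6 kt
Leg 4: heading 216.5°; drift -6.3° → track 210.2°, groundspeed 125.4 kt
Leg 5: heading 37.7°; drift +10.7° → track 48.4°, groundspeed 77.0 kt
Leg 6: heading 105.4°; drift +15.0° → track 120.4°, groundspeed 107.7 kt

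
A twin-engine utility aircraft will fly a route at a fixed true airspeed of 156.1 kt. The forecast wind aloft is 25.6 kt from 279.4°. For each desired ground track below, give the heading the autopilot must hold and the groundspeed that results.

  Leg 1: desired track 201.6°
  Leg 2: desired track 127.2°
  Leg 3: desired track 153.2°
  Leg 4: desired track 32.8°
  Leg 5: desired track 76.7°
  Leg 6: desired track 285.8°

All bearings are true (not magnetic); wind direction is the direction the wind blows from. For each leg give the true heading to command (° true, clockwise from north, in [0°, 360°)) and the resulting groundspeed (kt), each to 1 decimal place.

Leg 1: heading=210.8°, groundspeed=148.7 kt
Leg 2: heading=131.6°, groundspeed=178.3 kt
Leg 3: heading=160.8°, groundspeed=169.8 kt
Leg 4: heading=24.1°, groundspeed=164.5 kt
Leg 5: heading=73.1°, groundspeed=179.4 kt
Leg 6: heading=284.8°, groundspeed=130.6 kt

Leg 1: desired track 201.6°; wind correction +9.2° → command heading 210.8°, groundspeed 148.7 kt
Leg 2: desired track 127.2°; wind correction +4.4° → command heading 131.6°, groundspeed 178.3 kt
Leg 3: desired track 153.2°; wind correction +7.6° → command heading 160.8°, groundspeed 169.8 kt
Leg 4: desired track 32.8°; wind correction -8.7° → command heading 24.1°, groundspeed 164.5 kt
Leg 5: desired track 76.7°; wind correction -3.6° → command heading 73.1°, groundspeed 179.4 kt
Leg 6: desired track 285.8°; wind correction -1.0° → command heading 284.8°, groundspeed 130.6 kt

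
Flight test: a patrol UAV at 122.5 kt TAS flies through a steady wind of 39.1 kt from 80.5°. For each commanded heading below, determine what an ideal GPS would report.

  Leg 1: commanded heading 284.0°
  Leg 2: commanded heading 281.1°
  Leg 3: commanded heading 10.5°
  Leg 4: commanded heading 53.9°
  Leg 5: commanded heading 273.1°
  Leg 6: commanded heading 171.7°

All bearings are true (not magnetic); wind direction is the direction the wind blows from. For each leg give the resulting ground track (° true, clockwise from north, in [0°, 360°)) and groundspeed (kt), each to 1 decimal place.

Leg 1: track=278.4°, groundspeed=159.1 kt
Leg 2: track=276.2°, groundspeed=159.7 kt
Leg 3: track=351.9°, groundspeed=115.1 kt
Leg 4: track=42.6°, groundspeed=89.3 kt
Leg 5: track=270.1°, groundspeed=160.9 kt
Leg 6: track=189.3°, groundspeed=129.4 kt

Leg 1: heading 284.0°; drift -5.6° → track 278.4°, groundspeed 159.1 kt
Leg 2: heading 281.1°; drift -4.9° → track 276.2°, groundspeed 159.7 kt
Leg 3: heading 10.5°; drift -18.6° → track 351.9°, groundspeed 115.1 kt
Leg 4: heading 53.9°; drift -11.3° → track 42.6°, groundspeed 89.3 kt
Leg 5: heading 273.1°; drift -3.0° → track 270.1°, groundspeed 160.9 kt
Leg 6: heading 171.7°; drift +17.6° → track 189.3°, groundspeed 129.4 kt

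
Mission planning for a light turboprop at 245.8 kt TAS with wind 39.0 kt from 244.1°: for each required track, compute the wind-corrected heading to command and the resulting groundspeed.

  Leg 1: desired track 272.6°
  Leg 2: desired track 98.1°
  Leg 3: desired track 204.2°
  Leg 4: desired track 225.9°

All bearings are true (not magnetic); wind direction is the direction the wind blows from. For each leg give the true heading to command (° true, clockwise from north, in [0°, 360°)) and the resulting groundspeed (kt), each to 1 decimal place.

Leg 1: desired track 272.6°; wind correction -4.3° → command heading 268.3°, groundspeed 210.8 kt
Leg 2: desired track 98.1°; wind correction +5.1° → command heading 103.2°, groundspeed 277.2 kt
Leg 3: desired track 204.2°; wind correction +5.8° → command heading 210.0°, groundspeed 214.6 kt
Leg 4: desired track 225.9°; wind correction +2.8° → command heading 228.7°, groundspeed 208.4 kt

Leg 1: heading=268.3°, groundspeed=210.8 kt
Leg 2: heading=103.2°, groundspeed=277.2 kt
Leg 3: heading=210.0°, groundspeed=214.6 kt
Leg 4: heading=228.7°, groundspeed=208.4 kt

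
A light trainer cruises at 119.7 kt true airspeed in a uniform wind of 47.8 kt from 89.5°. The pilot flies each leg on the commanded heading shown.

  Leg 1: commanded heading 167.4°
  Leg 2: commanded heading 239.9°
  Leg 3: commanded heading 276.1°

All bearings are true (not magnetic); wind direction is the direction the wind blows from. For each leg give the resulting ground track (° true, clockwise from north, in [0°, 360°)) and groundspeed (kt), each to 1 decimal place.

Leg 1: track=190.5°, groundspeed=119.2 kt
Leg 2: track=248.2°, groundspeed=163.0 kt
Leg 3: track=274.2°, groundspeed=167.3 kt

Leg 1: heading 167.4°; drift +23.1° → track 190.5°, groundspeed 119.2 kt
Leg 2: heading 239.9°; drift +8.3° → track 248.2°, groundspeed 163.0 kt
Leg 3: heading 276.1°; drift -1.9° → track 274.2°, groundspeed 167.3 kt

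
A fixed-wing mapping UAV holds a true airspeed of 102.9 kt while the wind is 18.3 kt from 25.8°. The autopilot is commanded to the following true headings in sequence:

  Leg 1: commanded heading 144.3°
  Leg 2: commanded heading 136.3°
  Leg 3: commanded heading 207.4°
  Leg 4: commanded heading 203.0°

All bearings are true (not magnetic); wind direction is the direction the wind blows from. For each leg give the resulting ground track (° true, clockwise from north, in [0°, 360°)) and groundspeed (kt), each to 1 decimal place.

Leg 1: heading 144.3°; drift +8.2° → track 152.5°, groundspeed 112.8 kt
Leg 2: heading 136.3°; drift +8.9° → track 145.2°, groundspeed 110.6 kt
Leg 3: heading 207.4°; drift -0.2° → track 207.2°, groundspeed 121.2 kt
Leg 4: heading 203.0°; drift +0.4° → track 203.4°, groundspeed 121.2 kt

Leg 1: track=152.5°, groundspeed=112.8 kt
Leg 2: track=145.2°, groundspeed=110.6 kt
Leg 3: track=207.2°, groundspeed=121.2 kt
Leg 4: track=203.4°, groundspeed=121.2 kt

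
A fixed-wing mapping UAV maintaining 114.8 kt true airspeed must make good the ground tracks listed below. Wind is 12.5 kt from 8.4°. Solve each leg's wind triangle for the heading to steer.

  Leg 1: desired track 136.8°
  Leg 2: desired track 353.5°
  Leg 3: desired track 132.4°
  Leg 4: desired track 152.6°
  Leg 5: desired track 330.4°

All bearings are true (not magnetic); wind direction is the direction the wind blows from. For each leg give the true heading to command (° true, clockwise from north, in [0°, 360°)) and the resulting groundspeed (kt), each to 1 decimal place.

Leg 1: desired track 136.8°; wind correction -4.9° → command heading 131.9°, groundspeed 122.1 kt
Leg 2: desired track 353.5°; wind correction +1.6° → command heading 355.1°, groundspeed 102.7 kt
Leg 3: desired track 132.4°; wind correction -5.2° → command heading 127.2°, groundspeed 121.3 kt
Leg 4: desired track 152.6°; wind correction -3.7° → command heading 148.9°, groundspeed 124.7 kt
Leg 5: desired track 330.4°; wind correction +3.8° → command heading 334.2°, groundspeed 104.7 kt

Leg 1: heading=131.9°, groundspeed=122.1 kt
Leg 2: heading=355.1°, groundspeed=102.7 kt
Leg 3: heading=127.2°, groundspeed=121.3 kt
Leg 4: heading=148.9°, groundspeed=124.7 kt
Leg 5: heading=334.2°, groundspeed=104.7 kt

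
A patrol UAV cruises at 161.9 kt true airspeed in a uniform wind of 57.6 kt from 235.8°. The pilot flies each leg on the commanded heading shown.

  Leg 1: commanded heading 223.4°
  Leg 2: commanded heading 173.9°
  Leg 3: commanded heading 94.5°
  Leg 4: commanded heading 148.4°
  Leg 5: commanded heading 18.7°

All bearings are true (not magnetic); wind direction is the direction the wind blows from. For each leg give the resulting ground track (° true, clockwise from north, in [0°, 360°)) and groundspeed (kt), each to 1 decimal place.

Leg 1: heading 223.4°; drift -6.7° → track 216.7°, groundspeed 106.4 kt
Leg 2: heading 173.9°; drift -20.7° → track 153.2°, groundspeed 144.0 kt
Leg 3: heading 94.5°; drift -9.9° → track 84.6°, groundspeed 210.0 kt
Leg 4: heading 148.4°; drift -19.9° → track 128.5°, groundspeed 169.4 kt
Leg 5: heading 18.7°; drift +9.5° → track 28.2°, groundspeed 210.7 kt

Leg 1: track=216.7°, groundspeed=106.4 kt
Leg 2: track=153.2°, groundspeed=144.0 kt
Leg 3: track=84.6°, groundspeed=210.0 kt
Leg 4: track=128.5°, groundspeed=169.4 kt
Leg 5: track=28.2°, groundspeed=210.7 kt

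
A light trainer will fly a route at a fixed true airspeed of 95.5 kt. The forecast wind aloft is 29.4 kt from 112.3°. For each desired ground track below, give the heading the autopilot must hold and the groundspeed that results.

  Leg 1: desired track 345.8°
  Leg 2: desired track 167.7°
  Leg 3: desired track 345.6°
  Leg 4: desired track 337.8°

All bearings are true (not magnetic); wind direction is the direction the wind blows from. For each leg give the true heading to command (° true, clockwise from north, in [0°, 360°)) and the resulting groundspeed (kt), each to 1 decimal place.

Leg 1: heading=0.1°, groundspeed=110.0 kt
Leg 2: heading=153.0°, groundspeed=75.7 kt
Leg 3: heading=359.9°, groundspeed=110.1 kt
Leg 4: heading=350.5°, groundspeed=113.8 kt

Leg 1: desired track 345.8°; wind correction +14.3° → command heading 0.1°, groundspeed 110.0 kt
Leg 2: desired track 167.7°; wind correction -14.7° → command heading 153.0°, groundspeed 75.7 kt
Leg 3: desired track 345.6°; wind correction +14.3° → command heading 359.9°, groundspeed 110.1 kt
Leg 4: desired track 337.8°; wind correction +12.7° → command heading 350.5°, groundspeed 113.8 kt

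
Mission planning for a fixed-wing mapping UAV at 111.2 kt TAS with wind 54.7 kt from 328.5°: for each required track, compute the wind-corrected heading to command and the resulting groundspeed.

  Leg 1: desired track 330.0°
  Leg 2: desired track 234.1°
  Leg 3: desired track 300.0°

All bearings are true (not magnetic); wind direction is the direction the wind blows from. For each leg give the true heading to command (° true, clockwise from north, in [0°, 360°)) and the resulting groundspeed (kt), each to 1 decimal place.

Leg 1: desired track 330.0°; wind correction -0.7° → command heading 329.3°, groundspeed 56.5 kt
Leg 2: desired track 234.1°; wind correction +29.4° → command heading 263.5°, groundspeed 101.1 kt
Leg 3: desired track 300.0°; wind correction +13.6° → command heading 313.6°, groundspeed 60.0 kt

Leg 1: heading=329.3°, groundspeed=56.5 kt
Leg 2: heading=263.5°, groundspeed=101.1 kt
Leg 3: heading=313.6°, groundspeed=60.0 kt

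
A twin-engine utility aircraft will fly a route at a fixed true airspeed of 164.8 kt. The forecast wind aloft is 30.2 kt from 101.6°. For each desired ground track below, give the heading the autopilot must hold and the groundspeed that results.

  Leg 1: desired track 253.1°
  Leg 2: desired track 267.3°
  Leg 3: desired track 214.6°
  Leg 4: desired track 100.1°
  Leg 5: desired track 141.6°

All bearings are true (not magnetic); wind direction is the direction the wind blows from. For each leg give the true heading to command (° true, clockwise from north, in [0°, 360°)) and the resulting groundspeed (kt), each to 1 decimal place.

Leg 1: heading=248.1°, groundspeed=190.7 kt
Leg 2: heading=264.7°, groundspeed=193.9 kt
Leg 3: heading=204.9°, groundspeed=174.2 kt
Leg 4: heading=100.4°, groundspeed=134.6 kt
Leg 5: heading=134.8°, groundspeed=140.5 kt

Leg 1: desired track 253.1°; wind correction -5.0° → command heading 248.1°, groundspeed 190.7 kt
Leg 2: desired track 267.3°; wind correction -2.6° → command heading 264.7°, groundspeed 193.9 kt
Leg 3: desired track 214.6°; wind correction -9.7° → command heading 204.9°, groundspeed 174.2 kt
Leg 4: desired track 100.1°; wind correction +0.3° → command heading 100.4°, groundspeed 134.6 kt
Leg 5: desired track 141.6°; wind correction -6.8° → command heading 134.8°, groundspeed 140.5 kt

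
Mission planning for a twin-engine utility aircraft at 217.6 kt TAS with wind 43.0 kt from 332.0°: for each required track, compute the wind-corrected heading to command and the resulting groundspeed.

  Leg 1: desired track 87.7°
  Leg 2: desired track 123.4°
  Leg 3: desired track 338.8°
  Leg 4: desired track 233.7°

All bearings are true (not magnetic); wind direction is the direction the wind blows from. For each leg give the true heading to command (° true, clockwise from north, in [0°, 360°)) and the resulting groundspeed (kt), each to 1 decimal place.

Leg 1: desired track 87.7°; wind correction -10.3° → command heading 77.4°, groundspeed 232.8 kt
Leg 2: desired track 123.4°; wind correction -5.4° → command heading 118.0°, groundspeed 254.4 kt
Leg 3: desired track 338.8°; wind correction -1.3° → command heading 337.5°, groundspeed 174.8 kt
Leg 4: desired track 233.7°; wind correction +11.3° → command heading 245.0°, groundspeed 219.6 kt

Leg 1: heading=77.4°, groundspeed=232.8 kt
Leg 2: heading=118.0°, groundspeed=254.4 kt
Leg 3: heading=337.5°, groundspeed=174.8 kt
Leg 4: heading=245.0°, groundspeed=219.6 kt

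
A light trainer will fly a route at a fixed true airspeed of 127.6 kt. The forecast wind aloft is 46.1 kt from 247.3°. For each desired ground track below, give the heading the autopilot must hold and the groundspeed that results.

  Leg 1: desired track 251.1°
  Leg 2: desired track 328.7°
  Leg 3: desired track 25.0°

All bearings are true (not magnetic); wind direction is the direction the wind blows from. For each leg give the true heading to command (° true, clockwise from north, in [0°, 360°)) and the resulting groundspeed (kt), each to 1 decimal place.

Leg 1: desired track 251.1°; wind correction -1.4° → command heading 249.7°, groundspeed 81.6 kt
Leg 2: desired track 328.7°; wind correction -20.9° → command heading 307.8°, groundspeed 112.3 kt
Leg 3: desired track 25.0°; wind correction -14.1° → command heading 10.9°, groundspeed 157.9 kt

Leg 1: heading=249.7°, groundspeed=81.6 kt
Leg 2: heading=307.8°, groundspeed=112.3 kt
Leg 3: heading=10.9°, groundspeed=157.9 kt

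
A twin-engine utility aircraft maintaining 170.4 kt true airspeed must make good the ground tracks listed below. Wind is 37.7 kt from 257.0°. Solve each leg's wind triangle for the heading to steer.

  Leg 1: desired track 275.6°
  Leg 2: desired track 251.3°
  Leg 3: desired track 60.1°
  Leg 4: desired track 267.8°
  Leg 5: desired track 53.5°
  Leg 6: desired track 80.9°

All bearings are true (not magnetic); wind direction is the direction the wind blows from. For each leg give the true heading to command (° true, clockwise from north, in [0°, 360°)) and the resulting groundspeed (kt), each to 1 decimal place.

Leg 1: heading=271.6°, groundspeed=134.2 kt
Leg 2: heading=252.6°, groundspeed=132.8 kt
Leg 3: heading=56.4°, groundspeed=206.1 kt
Leg 4: heading=265.4°, groundspeed=133.2 kt
Leg 5: heading=48.4°, groundspeed=204.3 kt
Leg 6: heading=81.8°, groundspeed=208.0 kt

Leg 1: desired track 275.6°; wind correction -4.0° → command heading 271.6°, groundspeed 134.2 kt
Leg 2: desired track 251.3°; wind correction +1.3° → command heading 252.6°, groundspeed 132.8 kt
Leg 3: desired track 60.1°; wind correction -3.7° → command heading 56.4°, groundspeed 206.1 kt
Leg 4: desired track 267.8°; wind correction -2.4° → command heading 265.4°, groundspeed 133.2 kt
Leg 5: desired track 53.5°; wind correction -5.1° → command heading 48.4°, groundspeed 204.3 kt
Leg 6: desired track 80.9°; wind correction +0.9° → command heading 81.8°, groundspeed 208.0 kt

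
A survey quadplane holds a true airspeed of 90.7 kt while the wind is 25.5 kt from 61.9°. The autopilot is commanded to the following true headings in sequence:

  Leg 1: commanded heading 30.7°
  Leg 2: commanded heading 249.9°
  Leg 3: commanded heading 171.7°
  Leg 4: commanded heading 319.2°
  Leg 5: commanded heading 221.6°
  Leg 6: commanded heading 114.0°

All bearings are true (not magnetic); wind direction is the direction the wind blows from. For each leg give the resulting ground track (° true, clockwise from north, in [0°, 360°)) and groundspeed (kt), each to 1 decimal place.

Leg 1: heading 30.7°; drift -10.9° → track 19.8°, groundspeed 70.1 kt
Leg 2: heading 249.9°; drift -1.8° → track 248.1°, groundspeed 116.0 kt
Leg 3: heading 171.7°; drift +13.6° → track 185.3°, groundspeed 102.2 kt
Leg 4: heading 319.2°; drift -14.5° → track 304.7°, groundspeed 99.5 kt
Leg 5: heading 221.6°; drift +4.4° → track 226.0°, groundspeed 115.0 kt
Leg 6: heading 114.0°; drift +15.0° → track 129.0°, groundspeed 77.7 kt

Leg 1: track=19.8°, groundspeed=70.1 kt
Leg 2: track=248.1°, groundspeed=116.0 kt
Leg 3: track=185.3°, groundspeed=102.2 kt
Leg 4: track=304.7°, groundspeed=99.5 kt
Leg 5: track=226.0°, groundspeed=115.0 kt
Leg 6: track=129.0°, groundspeed=77.7 kt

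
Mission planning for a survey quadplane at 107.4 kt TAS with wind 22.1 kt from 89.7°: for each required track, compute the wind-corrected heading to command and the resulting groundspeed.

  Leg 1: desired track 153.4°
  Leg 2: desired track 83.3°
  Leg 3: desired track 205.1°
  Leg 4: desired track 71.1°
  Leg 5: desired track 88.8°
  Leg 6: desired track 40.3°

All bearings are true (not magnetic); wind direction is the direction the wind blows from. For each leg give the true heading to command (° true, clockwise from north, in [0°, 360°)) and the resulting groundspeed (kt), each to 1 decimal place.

Leg 1: desired track 153.4°; wind correction -10.6° → command heading 142.8°, groundspeed 95.8 kt
Leg 2: desired track 83.3°; wind correction +1.3° → command heading 84.6°, groundspeed 85.4 kt
Leg 3: desired track 205.1°; wind correction -10.7° → command heading 194.4°, groundspeed 115.0 kt
Leg 4: desired track 71.1°; wind correction +3.8° → command heading 74.9°, groundspeed 86.2 kt
Leg 5: desired track 88.8°; wind correction +0.2° → command heading 89.0°, groundspeed 85.3 kt
Leg 6: desired track 40.3°; wind correction +9.0° → command heading 49.3°, groundspeed 91.7 kt

Leg 1: heading=142.8°, groundspeed=95.8 kt
Leg 2: heading=84.6°, groundspeed=85.4 kt
Leg 3: heading=194.4°, groundspeed=115.0 kt
Leg 4: heading=74.9°, groundspeed=86.2 kt
Leg 5: heading=89.0°, groundspeed=85.3 kt
Leg 6: heading=49.3°, groundspeed=91.7 kt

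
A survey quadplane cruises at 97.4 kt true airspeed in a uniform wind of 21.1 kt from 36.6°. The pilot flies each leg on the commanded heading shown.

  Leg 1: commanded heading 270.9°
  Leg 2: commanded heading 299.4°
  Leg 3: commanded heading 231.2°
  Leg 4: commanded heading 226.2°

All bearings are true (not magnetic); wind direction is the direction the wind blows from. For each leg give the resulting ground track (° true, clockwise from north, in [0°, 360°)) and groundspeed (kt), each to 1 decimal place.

Leg 1: heading 270.9°; drift -8.9° → track 262.0°, groundspeed 111.0 kt
Leg 2: heading 299.4°; drift -11.8° → track 287.6°, groundspeed 102.2 kt
Leg 3: heading 231.2°; drift -2.6° → track 228.6°, groundspeed 117.9 kt
Leg 4: heading 226.2°; drift -1.7° → track 224.5°, groundspeed 118.3 kt

Leg 1: track=262.0°, groundspeed=111.0 kt
Leg 2: track=287.6°, groundspeed=102.2 kt
Leg 3: track=228.6°, groundspeed=117.9 kt
Leg 4: track=224.5°, groundspeed=118.3 kt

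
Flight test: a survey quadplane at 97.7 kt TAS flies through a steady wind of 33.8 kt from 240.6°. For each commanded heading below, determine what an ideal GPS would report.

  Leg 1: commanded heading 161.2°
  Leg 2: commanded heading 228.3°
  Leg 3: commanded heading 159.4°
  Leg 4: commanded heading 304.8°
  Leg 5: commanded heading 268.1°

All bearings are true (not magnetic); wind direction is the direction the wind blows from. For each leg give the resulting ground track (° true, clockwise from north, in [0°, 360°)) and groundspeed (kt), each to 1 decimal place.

Leg 1: track=141.2°, groundspeed=97.3 kt
Leg 2: track=221.9°, groundspeed=65.1 kt
Leg 3: track=139.6°, groundspeed=98.4 kt
Leg 4: track=324.9°, groundspeed=88.4 kt
Leg 5: track=281.1°, groundspeed=69.5 kt

Leg 1: heading 161.2°; drift -20.0° → track 141.2°, groundspeed 97.3 kt
Leg 2: heading 228.3°; drift -6.4° → track 221.9°, groundspeed 65.1 kt
Leg 3: heading 159.4°; drift -19.8° → track 139.6°, groundspeed 98.4 kt
Leg 4: heading 304.8°; drift +20.1° → track 324.9°, groundspeed 88.4 kt
Leg 5: heading 268.1°; drift +13.0° → track 281.1°, groundspeed 69.5 kt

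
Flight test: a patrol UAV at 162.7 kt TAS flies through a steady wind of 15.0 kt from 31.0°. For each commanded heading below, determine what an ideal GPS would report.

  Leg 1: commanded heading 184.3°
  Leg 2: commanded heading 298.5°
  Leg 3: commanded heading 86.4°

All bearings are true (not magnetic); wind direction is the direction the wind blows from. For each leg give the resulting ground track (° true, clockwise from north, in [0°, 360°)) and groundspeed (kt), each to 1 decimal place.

Leg 1: track=186.5°, groundspeed=176.2 kt
Leg 2: track=293.3°, groundspeed=164.0 kt
Leg 3: track=91.0°, groundspeed=154.7 kt

Leg 1: heading 184.3°; drift +2.2° → track 186.5°, groundspeed 176.2 kt
Leg 2: heading 298.5°; drift -5.2° → track 293.3°, groundspeed 164.0 kt
Leg 3: heading 86.4°; drift +4.6° → track 91.0°, groundspeed 154.7 kt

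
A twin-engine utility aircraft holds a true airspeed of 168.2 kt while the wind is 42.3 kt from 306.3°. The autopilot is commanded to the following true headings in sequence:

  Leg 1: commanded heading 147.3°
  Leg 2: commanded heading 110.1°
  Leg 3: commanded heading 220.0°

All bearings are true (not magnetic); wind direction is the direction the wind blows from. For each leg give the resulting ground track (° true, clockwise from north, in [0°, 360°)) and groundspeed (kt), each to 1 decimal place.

Leg 1: heading 147.3°; drift -4.2° → track 143.1°, groundspeed 208.2 kt
Leg 2: heading 110.1°; drift +3.2° → track 113.3°, groundspeed 209.2 kt
Leg 3: heading 220.0°; drift -14.3° → track 205.7°, groundspeed 170.8 kt

Leg 1: track=143.1°, groundspeed=208.2 kt
Leg 2: track=113.3°, groundspeed=209.2 kt
Leg 3: track=205.7°, groundspeed=170.8 kt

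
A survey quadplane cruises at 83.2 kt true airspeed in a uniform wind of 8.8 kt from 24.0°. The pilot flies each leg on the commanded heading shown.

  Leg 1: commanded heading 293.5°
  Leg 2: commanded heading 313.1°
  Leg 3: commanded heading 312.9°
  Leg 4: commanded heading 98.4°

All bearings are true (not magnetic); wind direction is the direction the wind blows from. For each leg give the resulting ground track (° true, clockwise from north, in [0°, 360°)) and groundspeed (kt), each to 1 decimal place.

Leg 1: track=287.5°, groundspeed=83.7 kt
Leg 2: track=307.2°, groundspeed=80.7 kt
Leg 3: track=307.0°, groundspeed=80.8 kt
Leg 4: track=104.4°, groundspeed=81.3 kt

Leg 1: heading 293.5°; drift -6.0° → track 287.5°, groundspeed 83.7 kt
Leg 2: heading 313.1°; drift -5.9° → track 307.2°, groundspeed 80.7 kt
Leg 3: heading 312.9°; drift -5.9° → track 307.0°, groundspeed 80.8 kt
Leg 4: heading 98.4°; drift +6.0° → track 104.4°, groundspeed 81.3 kt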